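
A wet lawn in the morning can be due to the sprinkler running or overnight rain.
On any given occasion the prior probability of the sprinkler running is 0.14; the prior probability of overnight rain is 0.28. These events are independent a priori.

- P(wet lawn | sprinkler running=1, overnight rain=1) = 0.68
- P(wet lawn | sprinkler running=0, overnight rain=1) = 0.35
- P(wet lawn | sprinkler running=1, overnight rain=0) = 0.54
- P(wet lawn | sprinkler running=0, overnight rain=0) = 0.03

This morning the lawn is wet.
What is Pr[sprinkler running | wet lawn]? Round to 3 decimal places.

Pr[sprinkler running | wet lawn] ≈ 0.441

For the numerator, keep only sprinkler running=true terms: 0.054432 + 0.026656 = 0.081088
Denominator P(wet lawn): 0.03×0.86×0.72 + 0.35×0.86×0.28 + 0.54×0.14×0.72 + 0.68×0.14×0.28 = 0.183944
P(sprinkler running | wet lawn) = 0.081088/0.183944 ≈ 0.441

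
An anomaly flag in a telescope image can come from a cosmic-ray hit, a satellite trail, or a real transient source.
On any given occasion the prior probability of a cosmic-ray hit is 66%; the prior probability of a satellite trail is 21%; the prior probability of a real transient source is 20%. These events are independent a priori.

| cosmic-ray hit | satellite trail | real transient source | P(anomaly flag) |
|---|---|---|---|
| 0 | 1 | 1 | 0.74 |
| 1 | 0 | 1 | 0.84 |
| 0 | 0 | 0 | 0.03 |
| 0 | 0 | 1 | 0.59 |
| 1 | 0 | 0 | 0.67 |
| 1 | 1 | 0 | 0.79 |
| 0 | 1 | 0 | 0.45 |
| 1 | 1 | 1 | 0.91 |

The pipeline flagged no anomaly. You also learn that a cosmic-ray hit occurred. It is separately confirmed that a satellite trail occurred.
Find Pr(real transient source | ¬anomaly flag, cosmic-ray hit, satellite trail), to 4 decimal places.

Numerator (weight on configurations with real transient source): 0.09·0.2 = 0.018000
Denominator P(¬anomaly flag | cosmic-ray hit, satellite trail): 0.21·0.8 + 0.09·0.2 = 0.186000
P(real transient source | ¬anomaly flag, cosmic-ray hit, satellite trail) = 0.018000/0.186000 ≈ 0.0968

Pr(real transient source | ¬anomaly flag, cosmic-ray hit, satellite trail) ≈ 0.0968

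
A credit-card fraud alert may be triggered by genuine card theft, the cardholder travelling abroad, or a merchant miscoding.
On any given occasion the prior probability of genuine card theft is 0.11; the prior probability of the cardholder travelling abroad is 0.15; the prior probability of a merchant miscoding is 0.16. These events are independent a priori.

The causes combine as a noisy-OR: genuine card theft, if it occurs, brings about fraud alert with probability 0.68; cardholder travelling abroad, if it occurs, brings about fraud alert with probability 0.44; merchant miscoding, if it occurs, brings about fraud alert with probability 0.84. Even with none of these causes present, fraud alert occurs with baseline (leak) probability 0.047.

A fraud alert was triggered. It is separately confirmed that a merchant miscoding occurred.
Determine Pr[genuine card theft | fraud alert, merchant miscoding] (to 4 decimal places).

Pr[genuine card theft | fraud alert, merchant miscoding] ≈ 0.1209

Under noisy-OR, P(fraud alert | causes) = 1 − (1−0.047)·∏(1−qᵢ) over the active causes.
P(fraud alert | merchant miscoding) = 0.84752·0.89·0.85 + 0.914611·0.89·0.15 + 0.951206·0.11·0.85 + 0.972676·0.11·0.15 = 0.641149 + 0.122101 + 0.088938 + 0.016049 = 0.868237
The genuine card theft-present share is 0.088938 + 0.016049 = 0.104987.
P(genuine card theft | fraud alert, merchant miscoding) = 0.104987 / 0.868237 ≈ 0.1209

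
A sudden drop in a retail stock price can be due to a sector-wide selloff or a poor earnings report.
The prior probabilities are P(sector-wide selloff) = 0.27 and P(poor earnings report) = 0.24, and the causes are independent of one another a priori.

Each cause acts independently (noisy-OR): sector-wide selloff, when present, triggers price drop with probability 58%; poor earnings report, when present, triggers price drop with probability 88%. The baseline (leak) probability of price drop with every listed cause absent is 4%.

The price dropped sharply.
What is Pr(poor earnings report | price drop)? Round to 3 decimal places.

Pr(poor earnings report | price drop) ≈ 0.600

Under noisy-OR, P(price drop | causes) = 1 − (1−0.04)·∏(1−qᵢ) over the active causes.
For the numerator, keep only poor earnings report=true terms: 0.155017 + 0.061665 = 0.216682
Normalizer over all consistent configurations: 0.04·0.73·0.76 + 0.8848·0.73·0.24 + 0.5968·0.27·0.76 + 0.951616·0.27·0.24 = 0.361337
Posterior = 0.216682 / 0.361337 ≈ 0.600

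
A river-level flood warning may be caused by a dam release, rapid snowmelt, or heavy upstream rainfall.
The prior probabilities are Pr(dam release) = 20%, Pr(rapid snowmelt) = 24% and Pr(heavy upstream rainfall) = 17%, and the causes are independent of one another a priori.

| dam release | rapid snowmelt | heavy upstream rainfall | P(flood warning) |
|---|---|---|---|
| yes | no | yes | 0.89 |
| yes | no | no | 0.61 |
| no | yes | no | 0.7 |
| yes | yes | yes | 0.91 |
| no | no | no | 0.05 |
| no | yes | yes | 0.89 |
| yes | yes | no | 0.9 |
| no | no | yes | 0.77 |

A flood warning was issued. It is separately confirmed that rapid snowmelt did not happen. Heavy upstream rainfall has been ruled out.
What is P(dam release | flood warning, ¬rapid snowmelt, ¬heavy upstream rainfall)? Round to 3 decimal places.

P(dam release | flood warning, ¬rapid snowmelt, ¬heavy upstream rainfall) ≈ 0.753

Sum P(flood warning|·) weighted by the priors over both values of dam release:
  P(flood warning | ¬rapid snowmelt, ¬heavy upstream rainfall) = 0.05×0.8 + 0.61×0.2
        = 0.040000 + 0.122000 = 0.162000
Keeping only the dam release-present terms gives 0.122000, so
  P(dam release | flood warning, ¬rapid snowmelt, ¬heavy upstream rainfall) = 0.122000 / 0.162000 ≈ 0.753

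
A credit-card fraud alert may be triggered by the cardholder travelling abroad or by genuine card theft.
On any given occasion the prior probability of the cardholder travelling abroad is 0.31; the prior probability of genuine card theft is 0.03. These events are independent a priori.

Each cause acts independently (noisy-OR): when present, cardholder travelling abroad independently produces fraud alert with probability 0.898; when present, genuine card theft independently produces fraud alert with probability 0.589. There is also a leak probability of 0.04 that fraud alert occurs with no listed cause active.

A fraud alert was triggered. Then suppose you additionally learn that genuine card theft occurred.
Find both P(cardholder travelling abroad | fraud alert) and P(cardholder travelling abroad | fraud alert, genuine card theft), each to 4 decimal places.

P(cardholder travelling abroad | fraud alert) ≈ 0.8770; P(cardholder travelling abroad | fraud alert, genuine card theft) ≈ 0.4160

Under noisy-OR, P(fraud alert | causes) = 1 − (1−0.04)·∏(1−qᵢ) over the active causes.
Enumerate the 4 (cardholder travelling abroad, genuine card theft) configurations and weight by the priors:
  P(fraud alert) = 0.04*0.69*0.97 + 0.60544*0.69*0.03 + 0.90208*0.31*0.97 + 0.959755*0.31*0.03
        = 0.026772 + 0.012533 + 0.271255 + 0.008926 = 0.319486
Configurations with cardholder travelling abroad contribute 0.280181, so
  P(cardholder travelling abroad | fraud alert) = 0.280181 / 0.319486 ≈ 0.8770

With the extra evidence:
P(fraud alert | genuine card theft) = 0.60544·0.69 + 0.959755·0.31 = 0.417754 + 0.297524 = 0.715278
Restricting to configurations with cardholder travelling abroad present: 0.959755·0.31 = 0.297524.
So P(cardholder travelling abroad | fraud alert, genuine card theft) = 0.297524/0.715278 ≈ 0.4160.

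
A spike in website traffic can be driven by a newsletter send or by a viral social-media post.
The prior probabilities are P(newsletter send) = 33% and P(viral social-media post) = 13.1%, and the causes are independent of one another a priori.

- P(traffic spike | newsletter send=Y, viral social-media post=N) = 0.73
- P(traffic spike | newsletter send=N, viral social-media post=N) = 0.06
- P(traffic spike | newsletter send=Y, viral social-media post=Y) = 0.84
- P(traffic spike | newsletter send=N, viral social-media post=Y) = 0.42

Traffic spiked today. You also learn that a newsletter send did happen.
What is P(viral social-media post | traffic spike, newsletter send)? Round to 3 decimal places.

P(viral social-media post | traffic spike, newsletter send) ≈ 0.148

P(traffic spike | newsletter send) = 0.73×0.869 + 0.84×0.131 = 0.634370 + 0.110040 = 0.744410
Restricting to configurations with viral social-media post present: 0.84×0.131 = 0.110040.
Hence the posterior is 0.110040/0.744410 ≈ 0.148.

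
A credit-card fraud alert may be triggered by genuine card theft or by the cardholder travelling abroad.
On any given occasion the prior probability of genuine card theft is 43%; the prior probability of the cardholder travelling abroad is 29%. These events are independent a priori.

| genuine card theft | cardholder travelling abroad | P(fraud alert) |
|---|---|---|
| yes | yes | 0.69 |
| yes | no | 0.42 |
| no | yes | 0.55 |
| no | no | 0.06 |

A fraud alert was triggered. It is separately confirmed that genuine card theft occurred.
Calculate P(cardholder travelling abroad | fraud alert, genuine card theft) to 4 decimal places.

P(fraud alert | genuine card theft) = 0.42*0.71 + 0.69*0.29 = 0.298200 + 0.200100 = 0.498300
Restricting to configurations with cardholder travelling abroad present: 0.69*0.29 = 0.200100.
Hence the posterior is 0.200100/0.498300 ≈ 0.4016.

P(cardholder travelling abroad | fraud alert, genuine card theft) ≈ 0.4016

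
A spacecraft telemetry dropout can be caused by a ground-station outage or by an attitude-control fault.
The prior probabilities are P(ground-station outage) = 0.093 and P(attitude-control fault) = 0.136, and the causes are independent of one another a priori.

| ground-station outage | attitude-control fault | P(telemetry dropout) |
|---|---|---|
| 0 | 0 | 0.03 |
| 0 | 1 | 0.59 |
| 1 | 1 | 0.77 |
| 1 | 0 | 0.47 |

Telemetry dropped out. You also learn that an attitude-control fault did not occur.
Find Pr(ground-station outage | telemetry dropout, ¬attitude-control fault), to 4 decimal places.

Pr(ground-station outage | telemetry dropout, ¬attitude-control fault) ≈ 0.6163

P(telemetry dropout | ¬attitude-control fault) = 0.03*0.907 + 0.47*0.093 = 0.027210 + 0.043710 = 0.070920
Restricting to configurations with ground-station outage present: 0.47*0.093 = 0.043710.
Hence the posterior is 0.043710/0.070920 ≈ 0.6163.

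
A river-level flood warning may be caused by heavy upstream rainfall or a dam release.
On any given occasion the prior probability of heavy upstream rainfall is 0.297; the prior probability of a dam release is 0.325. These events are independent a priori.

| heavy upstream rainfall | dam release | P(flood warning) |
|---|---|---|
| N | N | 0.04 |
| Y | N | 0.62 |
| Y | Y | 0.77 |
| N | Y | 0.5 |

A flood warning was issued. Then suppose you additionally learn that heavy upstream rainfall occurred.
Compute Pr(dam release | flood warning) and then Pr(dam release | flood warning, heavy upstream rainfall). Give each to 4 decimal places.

Pr(dam release | flood warning) ≈ 0.5682; Pr(dam release | flood warning, heavy upstream rainfall) ≈ 0.3742

Numerator (weight on configurations with dam release): 0.114237 + 0.074324 = 0.188561
Normalizer over all consistent configurations: 0.04*0.703*0.675 + 0.5*0.703*0.325 + 0.62*0.297*0.675 + 0.77*0.297*0.325 = 0.331837
Posterior = 0.188561 / 0.331837 ≈ 0.5682

Now condition on the additional information:
Sum P(flood warning|·) weighted by the priors over both values of dam release:
  P(flood warning | heavy upstream rainfall) = 0.62×0.675 + 0.77×0.325
        = 0.418500 + 0.250250 = 0.668750
Configurations with dam release contribute 0.250250, so
  P(dam release | flood warning, heavy upstream rainfall) = 0.250250 / 0.668750 ≈ 0.3742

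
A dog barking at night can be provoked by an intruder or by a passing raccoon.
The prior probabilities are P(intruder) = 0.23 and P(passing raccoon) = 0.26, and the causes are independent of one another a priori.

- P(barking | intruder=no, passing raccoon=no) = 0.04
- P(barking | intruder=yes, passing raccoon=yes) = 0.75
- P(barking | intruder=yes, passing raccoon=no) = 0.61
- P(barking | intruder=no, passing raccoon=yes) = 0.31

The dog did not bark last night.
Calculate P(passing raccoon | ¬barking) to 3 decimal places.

Weight on passing raccoon=true, given the evidence: 0.138138 + 0.014950 = 0.153088
The normalizing constant is 0.96×0.77×0.74 + 0.69×0.77×0.26 + 0.39×0.23×0.74 + 0.25×0.23×0.26 = 0.766474
P(passing raccoon | ¬barking) = 0.153088/0.766474 ≈ 0.200

P(passing raccoon | ¬barking) ≈ 0.200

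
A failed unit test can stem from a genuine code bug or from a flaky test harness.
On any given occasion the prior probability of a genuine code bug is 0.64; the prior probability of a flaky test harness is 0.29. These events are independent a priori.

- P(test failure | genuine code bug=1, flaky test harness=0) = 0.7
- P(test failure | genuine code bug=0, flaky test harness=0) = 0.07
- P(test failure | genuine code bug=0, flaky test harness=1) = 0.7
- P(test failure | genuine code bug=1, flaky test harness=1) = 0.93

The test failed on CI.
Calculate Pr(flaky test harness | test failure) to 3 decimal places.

Pr(flaky test harness | test failure) ≈ 0.422

Sum P(test failure|·) weighted by the priors over the 4 (genuine code bug, flaky test harness) configurations:
  P(test failure) = 0.07·0.36·0.71 + 0.7·0.36·0.29 + 0.7·0.64·0.71 + 0.93·0.64·0.29
        = 0.017892 + 0.073080 + 0.318080 + 0.172608 = 0.581660
Configurations with flaky test harness contribute 0.245688, so
  P(flaky test harness | test failure) = 0.245688 / 0.581660 ≈ 0.422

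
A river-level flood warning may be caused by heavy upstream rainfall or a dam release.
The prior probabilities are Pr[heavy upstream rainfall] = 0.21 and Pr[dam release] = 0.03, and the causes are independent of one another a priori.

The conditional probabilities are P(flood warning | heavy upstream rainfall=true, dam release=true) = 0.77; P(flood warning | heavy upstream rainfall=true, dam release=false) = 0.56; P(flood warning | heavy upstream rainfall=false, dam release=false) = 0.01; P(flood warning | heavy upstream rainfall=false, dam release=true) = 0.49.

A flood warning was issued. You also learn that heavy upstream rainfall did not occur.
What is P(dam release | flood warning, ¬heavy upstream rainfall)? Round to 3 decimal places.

P(dam release | flood warning, ¬heavy upstream rainfall) ≈ 0.602

For the numerator, keep only dam release=true terms: 0.49×0.03 = 0.014700
Normalizer over all consistent configurations: 0.01×0.97 + 0.49×0.03 = 0.024400
Posterior = 0.014700 / 0.024400 ≈ 0.602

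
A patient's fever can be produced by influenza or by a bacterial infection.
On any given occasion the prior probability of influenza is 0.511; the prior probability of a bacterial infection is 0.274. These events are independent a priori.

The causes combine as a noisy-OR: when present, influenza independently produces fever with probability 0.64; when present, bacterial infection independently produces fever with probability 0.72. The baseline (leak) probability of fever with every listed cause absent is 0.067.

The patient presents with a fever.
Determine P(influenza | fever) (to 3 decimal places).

Under noisy-OR, P(fever | causes) = 1 − (1−0.067)·∏(1−qᵢ) over the active causes.
P(fever) = 0.067×0.489×0.726 + 0.73876×0.489×0.274 + 0.66412×0.511×0.726 + 0.905954×0.511×0.274 = 0.023786 + 0.098983 + 0.246379 + 0.126846 = 0.495994
The influenza-present share is 0.246379 + 0.126846 = 0.373225.
So P(influenza | fever) = 0.373225/0.495994 ≈ 0.752.

P(influenza | fever) ≈ 0.752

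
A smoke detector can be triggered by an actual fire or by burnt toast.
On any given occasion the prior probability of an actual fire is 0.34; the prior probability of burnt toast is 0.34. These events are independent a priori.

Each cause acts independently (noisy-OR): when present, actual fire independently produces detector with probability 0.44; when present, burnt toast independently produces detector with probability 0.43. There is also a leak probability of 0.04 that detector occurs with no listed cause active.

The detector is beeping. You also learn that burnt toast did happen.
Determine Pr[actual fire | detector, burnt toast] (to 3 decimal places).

Pr[actual fire | detector, burnt toast] ≈ 0.441

Under noisy-OR, P(detector | causes) = 1 − (1−0.04)·∏(1−qᵢ) over the active causes.
By total probability over both values of actual fire:
  P(detector | burnt toast) = 0.4528·0.66 + 0.693568·0.34
        = 0.298848 + 0.235813 = 0.534661
Keeping only the actual fire-present terms gives 0.235813, so
  P(actual fire | detector, burnt toast) = 0.235813 / 0.534661 ≈ 0.441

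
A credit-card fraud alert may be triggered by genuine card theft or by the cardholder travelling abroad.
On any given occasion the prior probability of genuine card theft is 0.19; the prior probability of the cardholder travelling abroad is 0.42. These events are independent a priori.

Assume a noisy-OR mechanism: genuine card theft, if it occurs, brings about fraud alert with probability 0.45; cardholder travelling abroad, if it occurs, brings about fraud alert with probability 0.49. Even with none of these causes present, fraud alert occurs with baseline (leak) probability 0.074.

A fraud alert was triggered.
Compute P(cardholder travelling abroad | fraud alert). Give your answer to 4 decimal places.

Under noisy-OR, P(fraud alert | causes) = 1 − (1−0.074)·∏(1−qᵢ) over the active causes.
P(fraud alert) = 0.074×0.81×0.58 + 0.52774×0.81×0.42 + 0.4907×0.19×0.58 + 0.740257×0.19×0.42 = 0.034765 + 0.179537 + 0.054075 + 0.059073 = 0.327450
The cardholder travelling abroad-present share is 0.179537 + 0.059073 = 0.238610.
P(cardholder travelling abroad | fraud alert) = 0.238610 / 0.327450 ≈ 0.7287

P(cardholder travelling abroad | fraud alert) ≈ 0.7287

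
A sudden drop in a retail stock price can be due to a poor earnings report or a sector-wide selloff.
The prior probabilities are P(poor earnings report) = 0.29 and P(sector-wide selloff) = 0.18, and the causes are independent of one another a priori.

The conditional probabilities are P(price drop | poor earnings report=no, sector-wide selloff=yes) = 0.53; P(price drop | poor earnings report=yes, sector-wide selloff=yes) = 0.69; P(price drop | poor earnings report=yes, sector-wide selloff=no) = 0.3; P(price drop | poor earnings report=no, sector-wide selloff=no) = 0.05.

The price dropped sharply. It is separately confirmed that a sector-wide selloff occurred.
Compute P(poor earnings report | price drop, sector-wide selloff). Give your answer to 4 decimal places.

P(poor earnings report | price drop, sector-wide selloff) ≈ 0.3472

For the numerator, keep only poor earnings report=true terms: 0.69·0.29 = 0.200100
Denominator P(price drop | sector-wide selloff): 0.53·0.71 + 0.69·0.29 = 0.576400
P(poor earnings report | price drop, sector-wide selloff) = 0.200100/0.576400 ≈ 0.3472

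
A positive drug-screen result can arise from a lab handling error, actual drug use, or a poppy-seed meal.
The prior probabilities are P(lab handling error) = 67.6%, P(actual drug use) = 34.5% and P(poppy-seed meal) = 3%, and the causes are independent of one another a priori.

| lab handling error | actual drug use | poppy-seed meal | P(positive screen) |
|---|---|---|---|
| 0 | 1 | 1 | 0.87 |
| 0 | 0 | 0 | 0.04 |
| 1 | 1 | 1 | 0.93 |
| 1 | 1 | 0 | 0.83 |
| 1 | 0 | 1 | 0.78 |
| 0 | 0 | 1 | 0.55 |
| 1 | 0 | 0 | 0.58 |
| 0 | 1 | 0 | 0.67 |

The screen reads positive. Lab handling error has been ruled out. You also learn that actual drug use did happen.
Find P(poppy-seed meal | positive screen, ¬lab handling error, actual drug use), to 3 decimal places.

Numerator (weight on configurations with poppy-seed meal): 0.87·0.03 = 0.026100
Denominator P(positive screen | ¬lab handling error, actual drug use): 0.67·0.97 + 0.87·0.03 = 0.676000
Posterior = 0.026100 / 0.676000 ≈ 0.039

P(poppy-seed meal | positive screen, ¬lab handling error, actual drug use) ≈ 0.039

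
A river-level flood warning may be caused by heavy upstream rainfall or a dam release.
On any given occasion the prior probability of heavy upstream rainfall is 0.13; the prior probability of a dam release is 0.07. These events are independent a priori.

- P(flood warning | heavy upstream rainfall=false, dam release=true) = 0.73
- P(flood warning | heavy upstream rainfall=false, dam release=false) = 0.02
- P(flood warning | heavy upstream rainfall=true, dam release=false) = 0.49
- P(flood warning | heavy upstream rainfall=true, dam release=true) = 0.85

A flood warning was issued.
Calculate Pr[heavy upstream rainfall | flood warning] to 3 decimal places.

Pr[heavy upstream rainfall | flood warning] ≈ 0.525

P(flood warning) = 0.02·0.87·0.93 + 0.73·0.87·0.07 + 0.49·0.13·0.93 + 0.85·0.13·0.07 = 0.016182 + 0.044457 + 0.059241 + 0.007735 = 0.127615
Restricting to configurations with heavy upstream rainfall present: 0.059241 + 0.007735 = 0.066976.
Hence the posterior is 0.066976/0.127615 ≈ 0.525.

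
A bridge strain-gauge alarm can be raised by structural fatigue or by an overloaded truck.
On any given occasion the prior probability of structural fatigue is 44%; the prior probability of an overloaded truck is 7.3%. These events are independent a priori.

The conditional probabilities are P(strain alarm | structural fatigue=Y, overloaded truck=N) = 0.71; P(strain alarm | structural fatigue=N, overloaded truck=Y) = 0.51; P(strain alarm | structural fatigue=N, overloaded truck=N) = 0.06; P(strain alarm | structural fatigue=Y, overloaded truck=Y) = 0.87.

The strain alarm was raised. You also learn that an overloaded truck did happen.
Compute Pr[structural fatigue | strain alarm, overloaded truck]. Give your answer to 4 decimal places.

Pr[structural fatigue | strain alarm, overloaded truck] ≈ 0.5727

P(strain alarm | overloaded truck) = 0.51*0.56 + 0.87*0.44 = 0.285600 + 0.382800 = 0.668400
The structural fatigue-present share is 0.87*0.44 = 0.382800.
So P(structural fatigue | strain alarm, overloaded truck) = 0.382800/0.668400 ≈ 0.5727.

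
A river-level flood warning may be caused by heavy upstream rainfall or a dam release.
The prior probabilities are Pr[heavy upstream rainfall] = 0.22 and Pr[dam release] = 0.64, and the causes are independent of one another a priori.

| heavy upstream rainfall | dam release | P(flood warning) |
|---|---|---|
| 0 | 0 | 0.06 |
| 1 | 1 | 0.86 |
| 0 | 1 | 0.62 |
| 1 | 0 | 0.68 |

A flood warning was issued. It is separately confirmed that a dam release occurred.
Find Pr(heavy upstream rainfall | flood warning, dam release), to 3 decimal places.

Pr(heavy upstream rainfall | flood warning, dam release) ≈ 0.281

P(flood warning | dam release) = 0.62·0.78 + 0.86·0.22 = 0.483600 + 0.189200 = 0.672800
Restricting to configurations with heavy upstream rainfall present: 0.86·0.22 = 0.189200.
Hence the posterior is 0.189200/0.672800 ≈ 0.281.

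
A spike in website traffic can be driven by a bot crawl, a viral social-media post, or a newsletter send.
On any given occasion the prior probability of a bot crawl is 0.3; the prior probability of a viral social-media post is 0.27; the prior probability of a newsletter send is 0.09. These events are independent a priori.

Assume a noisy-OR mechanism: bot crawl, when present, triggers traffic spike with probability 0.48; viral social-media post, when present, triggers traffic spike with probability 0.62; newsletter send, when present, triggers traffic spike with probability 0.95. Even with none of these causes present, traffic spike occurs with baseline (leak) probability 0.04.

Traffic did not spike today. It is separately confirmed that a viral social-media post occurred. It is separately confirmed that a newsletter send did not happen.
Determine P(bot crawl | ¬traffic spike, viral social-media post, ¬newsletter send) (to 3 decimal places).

Under noisy-OR, P(traffic spike | causes) = 1 − (1−0.04)·∏(1−qᵢ) over the active causes.
Enumerate both values of bot crawl and weight by the priors:
  P(¬traffic spike | viral social-media post, ¬newsletter send) = 0.3648·0.7 + 0.189696·0.3
        = 0.255360 + 0.056909 = 0.312269
Keeping only the bot crawl-present terms gives 0.056909, so
  P(bot crawl | ¬traffic spike, viral social-media post, ¬newsletter send) = 0.056909 / 0.312269 ≈ 0.182

P(bot crawl | ¬traffic spike, viral social-media post, ¬newsletter send) ≈ 0.182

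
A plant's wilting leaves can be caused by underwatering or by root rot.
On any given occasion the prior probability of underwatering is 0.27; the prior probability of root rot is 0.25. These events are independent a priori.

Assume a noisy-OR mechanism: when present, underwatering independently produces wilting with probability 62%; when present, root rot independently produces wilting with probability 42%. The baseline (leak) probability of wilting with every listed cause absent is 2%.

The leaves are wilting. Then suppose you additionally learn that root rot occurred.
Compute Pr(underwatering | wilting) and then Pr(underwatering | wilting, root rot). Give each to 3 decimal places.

Pr(underwatering | wilting) ≈ 0.667; Pr(underwatering | wilting, root rot) ≈ 0.402

Under noisy-OR, P(wilting | causes) = 1 − (1−0.02)·∏(1−qᵢ) over the active causes.
P(wilting) = 0.02·0.73·0.75 + 0.4316·0.73·0.25 + 0.6276·0.27·0.75 + 0.784008·0.27·0.25 = 0.010950 + 0.078767 + 0.127089 + 0.052921 = 0.269727
The underwatering-present share is 0.127089 + 0.052921 = 0.180010.
So P(underwatering | wilting) = 0.180010/0.269727 ≈ 0.667.

Now also conditioning on root rot=true:
Enumerate both values of underwatering and weight by the priors:
  P(wilting | root rot) = 0.4316×0.73 + 0.784008×0.27
        = 0.315068 + 0.211682 = 0.526750
Keeping only the underwatering-present terms gives 0.211682, so
  P(underwatering | wilting, root rot) = 0.211682 / 0.526750 ≈ 0.402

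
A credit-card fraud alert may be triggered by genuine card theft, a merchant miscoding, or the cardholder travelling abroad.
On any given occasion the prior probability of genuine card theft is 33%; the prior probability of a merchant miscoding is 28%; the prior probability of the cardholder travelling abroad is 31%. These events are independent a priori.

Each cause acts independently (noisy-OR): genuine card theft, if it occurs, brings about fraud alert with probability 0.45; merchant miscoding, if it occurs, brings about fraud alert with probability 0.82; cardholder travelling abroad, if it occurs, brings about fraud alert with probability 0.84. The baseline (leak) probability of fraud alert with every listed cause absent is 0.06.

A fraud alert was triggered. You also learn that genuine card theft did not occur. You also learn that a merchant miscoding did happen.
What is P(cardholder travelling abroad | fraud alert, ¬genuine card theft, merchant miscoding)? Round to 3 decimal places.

P(cardholder travelling abroad | fraud alert, ¬genuine card theft, merchant miscoding) ≈ 0.345

Under noisy-OR, P(fraud alert | causes) = 1 − (1−0.06)·∏(1−qᵢ) over the active causes.
By total probability over both values of cardholder travelling abroad:
  P(fraud alert | ¬genuine card theft, merchant miscoding) = 0.8308×0.69 + 0.972928×0.31
        = 0.573252 + 0.301608 = 0.874860
Keeping only the cardholder travelling abroad-present terms gives 0.301608, so
  P(cardholder travelling abroad | fraud alert, ¬genuine card theft, merchant miscoding) = 0.301608 / 0.874860 ≈ 0.345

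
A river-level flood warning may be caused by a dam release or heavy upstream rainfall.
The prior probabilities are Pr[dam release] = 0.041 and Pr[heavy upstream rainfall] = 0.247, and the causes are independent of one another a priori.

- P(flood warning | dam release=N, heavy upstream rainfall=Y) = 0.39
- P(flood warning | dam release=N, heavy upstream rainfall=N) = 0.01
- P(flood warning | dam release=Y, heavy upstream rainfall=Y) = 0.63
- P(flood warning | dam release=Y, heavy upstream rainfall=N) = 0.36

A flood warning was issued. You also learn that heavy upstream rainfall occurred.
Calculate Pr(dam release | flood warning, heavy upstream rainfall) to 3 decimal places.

Pr(dam release | flood warning, heavy upstream rainfall) ≈ 0.065

For the numerator, keep only dam release=true terms: 0.63·0.041 = 0.025830
The normalizing constant is 0.39·0.959 + 0.63·0.041 = 0.399840
Posterior = 0.025830 / 0.399840 ≈ 0.065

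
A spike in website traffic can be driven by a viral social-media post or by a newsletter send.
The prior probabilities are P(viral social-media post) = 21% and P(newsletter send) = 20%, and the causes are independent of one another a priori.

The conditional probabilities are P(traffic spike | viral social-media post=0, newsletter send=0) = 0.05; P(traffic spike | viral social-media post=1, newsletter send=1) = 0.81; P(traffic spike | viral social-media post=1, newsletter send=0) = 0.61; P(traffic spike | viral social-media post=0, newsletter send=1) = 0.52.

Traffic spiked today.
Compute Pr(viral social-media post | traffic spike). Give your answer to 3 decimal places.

Sum P(traffic spike|·) weighted by the priors over the 4 (viral social-media post, newsletter send) configurations:
  P(traffic spike) = 0.05*0.79*0.8 + 0.52*0.79*0.2 + 0.61*0.21*0.8 + 0.81*0.21*0.2
        = 0.031600 + 0.082160 + 0.102480 + 0.034020 = 0.250260
Configurations with viral social-media post contribute 0.136500, so
  P(viral social-media post | traffic spike) = 0.136500 / 0.250260 ≈ 0.545

Pr(viral social-media post | traffic spike) ≈ 0.545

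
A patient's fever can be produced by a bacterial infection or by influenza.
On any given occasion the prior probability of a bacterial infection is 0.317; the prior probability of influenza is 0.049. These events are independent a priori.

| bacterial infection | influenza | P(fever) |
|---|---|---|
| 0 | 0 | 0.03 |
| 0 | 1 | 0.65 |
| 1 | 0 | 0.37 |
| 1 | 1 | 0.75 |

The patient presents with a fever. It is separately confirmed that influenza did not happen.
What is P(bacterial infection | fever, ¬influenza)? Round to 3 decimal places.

P(bacterial infection | fever, ¬influenza) ≈ 0.851

P(fever | ¬influenza) = 0.03·0.683 + 0.37·0.317 = 0.020490 + 0.117290 = 0.137780
The bacterial infection-present share is 0.37·0.317 = 0.117290.
So P(bacterial infection | fever, ¬influenza) = 0.117290/0.137780 ≈ 0.851.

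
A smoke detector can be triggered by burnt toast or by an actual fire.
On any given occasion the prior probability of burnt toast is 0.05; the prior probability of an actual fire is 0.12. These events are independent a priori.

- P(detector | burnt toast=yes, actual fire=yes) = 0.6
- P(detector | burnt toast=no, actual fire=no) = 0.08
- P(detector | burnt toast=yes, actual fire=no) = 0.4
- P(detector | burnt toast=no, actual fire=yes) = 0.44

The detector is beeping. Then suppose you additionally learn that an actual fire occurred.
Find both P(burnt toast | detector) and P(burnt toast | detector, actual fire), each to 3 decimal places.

P(burnt toast | detector) ≈ 0.153; P(burnt toast | detector, actual fire) ≈ 0.067

P(detector) = 0.08×0.95×0.88 + 0.44×0.95×0.12 + 0.4×0.05×0.88 + 0.6×0.05×0.12 = 0.066880 + 0.050160 + 0.017600 + 0.003600 = 0.138240
Of this, 0.021200 comes from 0.017600 + 0.003600 (the burnt toast=true cases).
So P(burnt toast | detector) = 0.021200/0.138240 ≈ 0.153.

Now also conditioning on actual fire=true:
P(detector | actual fire) = 0.44*0.95 + 0.6*0.05 = 0.418000 + 0.030000 = 0.448000
The burnt toast-present share is 0.6*0.05 = 0.030000.
Hence the posterior is 0.030000/0.448000 ≈ 0.067.
The drop from 0.153 to 0.067 is the explaining-away (discounting) effect.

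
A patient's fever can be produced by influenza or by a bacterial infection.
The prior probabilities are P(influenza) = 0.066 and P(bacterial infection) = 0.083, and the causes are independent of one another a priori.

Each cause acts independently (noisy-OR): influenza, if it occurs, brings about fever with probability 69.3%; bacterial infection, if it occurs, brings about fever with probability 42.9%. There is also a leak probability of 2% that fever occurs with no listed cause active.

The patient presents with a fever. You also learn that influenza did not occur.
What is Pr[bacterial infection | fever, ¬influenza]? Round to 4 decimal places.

Under noisy-OR, P(fever | causes) = 1 − (1−0.02)·∏(1−qᵢ) over the active causes.
For the numerator, keep only bacterial infection=true terms: 0.44042·0.083 = 0.036555
Normalizer over all consistent configurations: 0.02·0.917 + 0.44042·0.083 = 0.054895
Posterior = 0.036555 / 0.054895 ≈ 0.6659

Pr[bacterial infection | fever, ¬influenza] ≈ 0.6659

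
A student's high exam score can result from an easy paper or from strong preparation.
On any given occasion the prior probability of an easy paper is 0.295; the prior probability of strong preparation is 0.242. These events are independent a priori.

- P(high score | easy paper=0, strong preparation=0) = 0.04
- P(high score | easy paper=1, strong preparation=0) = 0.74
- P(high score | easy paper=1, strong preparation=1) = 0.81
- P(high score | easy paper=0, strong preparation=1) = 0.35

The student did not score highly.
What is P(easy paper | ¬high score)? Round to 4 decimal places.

P(easy paper | ¬high score) ≈ 0.1031

For the numerator, keep only easy paper=true terms: 0.058139 + 0.013564 = 0.071703
Denominator P(¬high score): 0.96×0.705×0.758 + 0.65×0.705×0.242 + 0.26×0.295×0.758 + 0.19×0.295×0.242 = 0.695613
Posterior = 0.071703 / 0.695613 ≈ 0.1031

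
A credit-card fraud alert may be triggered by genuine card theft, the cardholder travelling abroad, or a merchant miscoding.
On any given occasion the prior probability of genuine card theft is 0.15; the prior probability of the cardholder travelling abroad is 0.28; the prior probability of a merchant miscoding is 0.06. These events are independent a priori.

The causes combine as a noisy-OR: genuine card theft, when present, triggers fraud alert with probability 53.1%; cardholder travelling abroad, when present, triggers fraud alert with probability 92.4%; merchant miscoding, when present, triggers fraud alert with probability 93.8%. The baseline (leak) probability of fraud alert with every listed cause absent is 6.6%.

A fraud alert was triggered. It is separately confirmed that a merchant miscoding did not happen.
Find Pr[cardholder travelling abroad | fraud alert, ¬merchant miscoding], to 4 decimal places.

Under noisy-OR, P(fraud alert | causes) = 1 − (1−0.066)·∏(1−qᵢ) over the active causes.
Weight on cardholder travelling abroad=true, given the evidence: 0.221106 + 0.040602 = 0.261708
Denominator P(fraud alert | ¬merchant miscoding): 0.066*0.85*0.72 + 0.929016*0.85*0.28 + 0.561954*0.15*0.72 + 0.966709*0.15*0.28 = 0.362791
Posterior = 0.261708 / 0.362791 ≈ 0.7214

Pr[cardholder travelling abroad | fraud alert, ¬merchant miscoding] ≈ 0.7214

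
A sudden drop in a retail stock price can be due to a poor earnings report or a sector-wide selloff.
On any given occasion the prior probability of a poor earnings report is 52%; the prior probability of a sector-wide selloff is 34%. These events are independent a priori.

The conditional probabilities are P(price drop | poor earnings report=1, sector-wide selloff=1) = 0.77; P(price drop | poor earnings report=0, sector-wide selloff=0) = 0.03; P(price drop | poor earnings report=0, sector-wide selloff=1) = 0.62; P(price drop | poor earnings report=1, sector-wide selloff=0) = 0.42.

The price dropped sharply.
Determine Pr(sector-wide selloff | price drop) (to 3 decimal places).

Pr(sector-wide selloff | price drop) ≈ 0.607

Numerator (weight on configurations with sector-wide selloff): 0.101184 + 0.136136 = 0.237320
Denominator P(price drop): 0.03×0.48×0.66 + 0.62×0.48×0.34 + 0.42×0.52×0.66 + 0.77×0.52×0.34 = 0.390968
P(sector-wide selloff | price drop) = 0.237320/0.390968 ≈ 0.607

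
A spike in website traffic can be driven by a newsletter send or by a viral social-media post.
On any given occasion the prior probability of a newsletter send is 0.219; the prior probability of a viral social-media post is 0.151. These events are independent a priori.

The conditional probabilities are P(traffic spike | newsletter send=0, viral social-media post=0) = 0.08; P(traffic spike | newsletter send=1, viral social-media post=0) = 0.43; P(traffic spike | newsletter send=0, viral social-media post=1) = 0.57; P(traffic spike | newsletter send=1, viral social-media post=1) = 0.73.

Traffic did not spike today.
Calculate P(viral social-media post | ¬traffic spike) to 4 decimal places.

P(viral social-media post | ¬traffic spike) ≈ 0.0769

Sum P(¬traffic spike|·) weighted by the priors over the 4 (newsletter send, viral social-media post) configurations:
  P(¬traffic spike) = 0.92×0.781×0.849 + 0.43×0.781×0.151 + 0.57×0.219×0.849 + 0.27×0.219×0.151
        = 0.610023 + 0.050710 + 0.105981 + 0.008929 = 0.775643
The terms with viral social-media post present sum to 0.059639, so
  P(viral social-media post | ¬traffic spike) = 0.059639 / 0.775643 ≈ 0.0769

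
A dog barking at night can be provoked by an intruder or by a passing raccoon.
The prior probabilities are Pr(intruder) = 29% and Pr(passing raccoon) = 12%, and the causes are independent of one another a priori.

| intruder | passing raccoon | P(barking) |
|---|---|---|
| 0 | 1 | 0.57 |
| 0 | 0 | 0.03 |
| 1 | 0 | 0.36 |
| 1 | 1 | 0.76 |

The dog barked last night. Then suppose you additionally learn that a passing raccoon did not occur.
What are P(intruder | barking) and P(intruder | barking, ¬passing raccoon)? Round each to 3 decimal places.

P(intruder | barking) ≈ 0.637; P(intruder | barking, ¬passing raccoon) ≈ 0.831

For the numerator, keep only intruder=true terms: 0.091872 + 0.026448 = 0.118320
Normalizer over all consistent configurations: 0.03·0.71·0.88 + 0.57·0.71·0.12 + 0.36·0.29·0.88 + 0.76·0.29·0.12 = 0.185628
P(intruder | barking) = 0.118320/0.185628 ≈ 0.637

Now also conditioning on passing raccoon≠true:
By total probability over both values of intruder:
  P(barking | ¬passing raccoon) = 0.03×0.71 + 0.36×0.29
        = 0.021300 + 0.104400 = 0.125700
Keeping only the intruder-present terms gives 0.104400, so
  P(intruder | barking, ¬passing raccoon) = 0.104400 / 0.125700 ≈ 0.831
Ruling out passing raccoon raises the posterior on intruder — the flip side of explaining away.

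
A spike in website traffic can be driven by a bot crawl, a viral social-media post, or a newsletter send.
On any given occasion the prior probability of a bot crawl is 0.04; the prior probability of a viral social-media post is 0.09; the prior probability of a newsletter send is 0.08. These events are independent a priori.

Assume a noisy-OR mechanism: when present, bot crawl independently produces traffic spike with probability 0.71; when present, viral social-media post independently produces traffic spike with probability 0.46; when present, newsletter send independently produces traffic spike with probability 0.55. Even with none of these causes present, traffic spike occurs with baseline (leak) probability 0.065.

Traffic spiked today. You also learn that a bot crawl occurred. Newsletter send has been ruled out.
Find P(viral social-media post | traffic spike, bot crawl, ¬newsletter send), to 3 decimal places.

P(viral social-media post | traffic spike, bot crawl, ¬newsletter send) ≈ 0.104

Under noisy-OR, P(traffic spike | causes) = 1 − (1−0.065)·∏(1−qᵢ) over the active causes.
By total probability over both values of viral social-media post:
  P(traffic spike | bot crawl, ¬newsletter send) = 0.72885*0.91 + 0.853579*0.09
        = 0.663254 + 0.076822 = 0.740076
Keeping only the viral social-media post-present terms gives 0.076822, so
  P(viral social-media post | traffic spike, bot crawl, ¬newsletter send) = 0.076822 / 0.740076 ≈ 0.104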